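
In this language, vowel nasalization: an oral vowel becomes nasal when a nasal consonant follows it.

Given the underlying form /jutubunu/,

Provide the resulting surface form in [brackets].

[jutubũnu]

/u/ before nasal /n/ → [ũ]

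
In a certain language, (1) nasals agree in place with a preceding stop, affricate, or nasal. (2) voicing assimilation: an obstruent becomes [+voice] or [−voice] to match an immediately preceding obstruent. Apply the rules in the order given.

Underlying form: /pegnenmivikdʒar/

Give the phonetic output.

[pegŋenniviktʃar]

Rule 1: /n/ after /g/ (velar) → [ŋ]
Rule 1: /m/ after /n/ (alveolar) → [n]
After rule 1: pegŋennivikdʒar
Rule 2: /dʒ/ after /k/ (voiceless) → [tʃ]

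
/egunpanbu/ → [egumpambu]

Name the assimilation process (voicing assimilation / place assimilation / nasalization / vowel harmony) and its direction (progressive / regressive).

place assimilation, regressive

/n/→[m] /n/→[m].
Each target copies a feature from the following segment, so the direction is regressive.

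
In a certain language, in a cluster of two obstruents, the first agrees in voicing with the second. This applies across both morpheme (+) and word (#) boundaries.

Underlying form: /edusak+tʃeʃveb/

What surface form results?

[edusak+tʃeʒveb]

/ʃ/ before /v/ (voiced) → [ʒ]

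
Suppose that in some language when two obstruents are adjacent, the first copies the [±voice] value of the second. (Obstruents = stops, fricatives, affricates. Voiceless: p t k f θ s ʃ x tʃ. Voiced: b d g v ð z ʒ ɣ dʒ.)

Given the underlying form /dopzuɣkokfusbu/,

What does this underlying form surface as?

[dobzuxkokfuzbu]

/p/ before /z/ (voiced) → [b]
/ɣ/ before /k/ (voiceless) → [x]
/s/ before /b/ (voiced) → [z]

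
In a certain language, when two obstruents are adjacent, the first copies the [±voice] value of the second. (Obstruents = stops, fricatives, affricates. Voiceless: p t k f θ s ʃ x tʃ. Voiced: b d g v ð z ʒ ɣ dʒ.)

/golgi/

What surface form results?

no segment meets the rule's conditions; no change.

[golgi]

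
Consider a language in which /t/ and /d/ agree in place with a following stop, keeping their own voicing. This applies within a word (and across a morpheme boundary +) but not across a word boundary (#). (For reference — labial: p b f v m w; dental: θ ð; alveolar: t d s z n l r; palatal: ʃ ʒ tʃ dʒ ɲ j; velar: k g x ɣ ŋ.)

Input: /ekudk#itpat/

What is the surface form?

/d/ before /k/ (velar) → [g]
/t/ before /p/ (labial) → [p]

[ekugk#ippat]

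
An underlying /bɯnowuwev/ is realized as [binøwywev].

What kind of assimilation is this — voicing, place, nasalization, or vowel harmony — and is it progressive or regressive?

/ɯ/→[i] /o/→[ø] /u/→[y].
Vowels agree with the last vowel, so the harmony is regressive.

vowel harmony, regressive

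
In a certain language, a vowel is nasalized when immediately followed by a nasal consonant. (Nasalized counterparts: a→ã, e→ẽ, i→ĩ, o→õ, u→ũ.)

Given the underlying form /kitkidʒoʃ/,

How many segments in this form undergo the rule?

No segment meets the rule's conditions.

0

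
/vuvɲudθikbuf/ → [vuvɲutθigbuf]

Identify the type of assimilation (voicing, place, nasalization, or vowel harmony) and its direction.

/d/→[t] /k/→[g].
Each target copies a feature from the following segment, so the direction is regressive.

voicing assimilation, regressive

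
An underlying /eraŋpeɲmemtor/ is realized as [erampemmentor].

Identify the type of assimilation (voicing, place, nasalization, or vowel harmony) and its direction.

/ŋ/→[m] /ɲ/→[m] /m/→[n].
Each target copies a feature from the following segment, so the direction is regressive.

place assimilation, regressive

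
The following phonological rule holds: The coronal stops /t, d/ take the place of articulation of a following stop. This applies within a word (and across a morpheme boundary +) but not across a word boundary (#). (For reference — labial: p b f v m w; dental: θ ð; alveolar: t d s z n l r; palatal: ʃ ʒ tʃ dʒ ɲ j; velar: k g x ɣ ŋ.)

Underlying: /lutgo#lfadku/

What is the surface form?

[lukgo#lfagku]

/t/ before /g/ (velar) → [k]
/d/ before /k/ (velar) → [g]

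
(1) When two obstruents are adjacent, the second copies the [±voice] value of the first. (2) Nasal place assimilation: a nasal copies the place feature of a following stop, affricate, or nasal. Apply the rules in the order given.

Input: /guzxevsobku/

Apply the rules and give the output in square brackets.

[guzɣevzobgu]

Rule 1: /x/ after /z/ (voiced) → [ɣ]
Rule 1: /s/ after /v/ (voiced) → [z]
Rule 1: /k/ after /b/ (voiced) → [g]
After rule 1: guzɣevzobgu
Rule 2: no segment meets the rule's conditions; no change.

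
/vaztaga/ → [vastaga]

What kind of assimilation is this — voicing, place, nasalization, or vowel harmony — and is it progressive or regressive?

/z/→[s].
Each target copies a feature from the following segment, so the direction is regressive.

voicing assimilation, regressive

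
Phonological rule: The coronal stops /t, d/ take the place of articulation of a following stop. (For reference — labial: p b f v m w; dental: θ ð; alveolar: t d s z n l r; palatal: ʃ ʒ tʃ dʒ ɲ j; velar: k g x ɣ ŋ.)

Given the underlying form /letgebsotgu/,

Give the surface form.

[lekgebsokgu]

/t/ before /g/ (velar) → [k]
/t/ before /g/ (velar) → [k]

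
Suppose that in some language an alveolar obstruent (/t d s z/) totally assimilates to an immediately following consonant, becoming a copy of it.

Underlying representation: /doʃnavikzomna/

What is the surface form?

no segment meets the rule's conditions; no change.

[doʃnavikzomna]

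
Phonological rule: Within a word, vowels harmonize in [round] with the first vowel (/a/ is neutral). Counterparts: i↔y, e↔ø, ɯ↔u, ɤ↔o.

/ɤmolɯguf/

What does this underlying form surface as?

/o/ harmonizes with /ɤ/ ([-round]) → [ɤ]
/u/ harmonizes with /ɤ/ ([-round]) → [ɯ]

[ɤmɤlɯgɯf]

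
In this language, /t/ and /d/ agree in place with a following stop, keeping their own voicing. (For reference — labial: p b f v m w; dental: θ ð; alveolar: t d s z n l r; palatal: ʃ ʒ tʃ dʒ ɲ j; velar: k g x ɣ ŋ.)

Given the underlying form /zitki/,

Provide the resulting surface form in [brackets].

[zikki]

/t/ before /k/ (velar) → [k]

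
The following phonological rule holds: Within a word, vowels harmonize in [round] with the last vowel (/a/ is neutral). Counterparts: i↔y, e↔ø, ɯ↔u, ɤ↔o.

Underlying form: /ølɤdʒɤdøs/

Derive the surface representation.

[ølodʒodøs]

/ɤ/ harmonizes with /ø/ ([+round]) → [o]
/ɤ/ harmonizes with /ø/ ([+round]) → [o]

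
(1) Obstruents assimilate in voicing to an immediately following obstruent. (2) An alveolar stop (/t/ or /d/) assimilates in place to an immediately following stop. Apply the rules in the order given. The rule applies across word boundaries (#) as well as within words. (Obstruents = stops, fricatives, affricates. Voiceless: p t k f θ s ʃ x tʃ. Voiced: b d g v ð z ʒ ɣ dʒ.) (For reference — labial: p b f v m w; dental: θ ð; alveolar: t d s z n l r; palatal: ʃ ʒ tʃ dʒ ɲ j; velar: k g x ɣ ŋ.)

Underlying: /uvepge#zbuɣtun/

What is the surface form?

Rule 1: /p/ before /g/ (voiced) → [b]
Rule 1: /ɣ/ before /t/ (voiceless) → [x]
After rule 1: uvebge#zbuxtun
Rule 2: no segment meets the rule's conditions; no change.

[uvebge#zbuxtun]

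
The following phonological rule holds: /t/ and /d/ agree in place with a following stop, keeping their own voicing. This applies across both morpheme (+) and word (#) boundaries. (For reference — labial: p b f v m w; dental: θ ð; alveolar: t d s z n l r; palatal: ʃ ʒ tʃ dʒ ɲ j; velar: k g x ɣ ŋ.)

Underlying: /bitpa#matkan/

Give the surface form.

[bippa#makkan]

/t/ before /p/ (labial) → [p]
/t/ before /k/ (velar) → [k]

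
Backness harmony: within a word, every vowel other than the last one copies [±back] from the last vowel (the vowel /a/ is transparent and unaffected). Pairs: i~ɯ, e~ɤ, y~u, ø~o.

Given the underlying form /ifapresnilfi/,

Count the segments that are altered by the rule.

0

No segment meets the rule's conditions.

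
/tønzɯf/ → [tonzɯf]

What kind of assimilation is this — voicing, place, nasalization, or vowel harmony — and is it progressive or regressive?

/ø/→[o].
Vowels agree with the last vowel, so the harmony is regressive.

vowel harmony, regressive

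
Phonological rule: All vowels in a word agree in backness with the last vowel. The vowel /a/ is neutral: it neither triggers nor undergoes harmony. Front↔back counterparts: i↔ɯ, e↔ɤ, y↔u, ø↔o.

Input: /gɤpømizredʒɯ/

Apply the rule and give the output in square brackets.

/ø/ harmonizes with /ɯ/ ([+back]) → [o]
/i/ harmonizes with /ɯ/ ([+back]) → [ɯ]
/e/ harmonizes with /ɯ/ ([+back]) → [ɤ]

[gɤpomɯzrɤdʒɯ]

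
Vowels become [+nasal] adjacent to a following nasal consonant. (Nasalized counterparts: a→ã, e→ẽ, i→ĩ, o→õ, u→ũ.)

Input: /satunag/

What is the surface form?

[satũnag]

/u/ before nasal /n/ → [ũ]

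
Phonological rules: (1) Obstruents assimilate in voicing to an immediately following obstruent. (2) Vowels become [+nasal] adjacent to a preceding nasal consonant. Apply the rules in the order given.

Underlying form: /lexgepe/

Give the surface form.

[leɣgepe]

Rule 1: /x/ before /g/ (voiced) → [ɣ]
After rule 1: leɣgepe
Rule 2: no segment meets the rule's conditions; no change.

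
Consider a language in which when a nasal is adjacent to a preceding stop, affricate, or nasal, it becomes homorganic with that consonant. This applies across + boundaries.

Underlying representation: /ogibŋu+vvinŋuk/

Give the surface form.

[ogibmu+vvinnuk]

/ŋ/ after /b/ (labial) → [m]
/ŋ/ after /n/ (alveolar) → [n]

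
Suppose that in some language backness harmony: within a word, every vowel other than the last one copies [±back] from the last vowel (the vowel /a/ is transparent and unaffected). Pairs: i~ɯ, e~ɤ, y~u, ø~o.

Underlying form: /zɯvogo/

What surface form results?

[zɯvogo]

no segment meets the rule's conditions; no change.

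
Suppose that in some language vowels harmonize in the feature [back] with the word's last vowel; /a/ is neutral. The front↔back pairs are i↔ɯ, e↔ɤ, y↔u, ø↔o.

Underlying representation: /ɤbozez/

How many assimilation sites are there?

2

/ɤ/ harmonizes with /e/ ([-back]) → [e]
/o/ harmonizes with /e/ ([-back]) → [ø]
2 segments change.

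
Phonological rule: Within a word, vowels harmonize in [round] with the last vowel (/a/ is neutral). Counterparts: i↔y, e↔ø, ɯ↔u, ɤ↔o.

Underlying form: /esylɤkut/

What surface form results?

[øsylokut]

/e/ harmonizes with /u/ ([+round]) → [ø]
/ɤ/ harmonizes with /u/ ([+round]) → [o]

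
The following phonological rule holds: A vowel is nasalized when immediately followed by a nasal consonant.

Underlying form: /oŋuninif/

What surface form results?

/o/ before nasal /ŋ/ → [õ]
/u/ before nasal /n/ → [ũ]
/i/ before nasal /n/ → [ĩ]

[õŋũnĩnif]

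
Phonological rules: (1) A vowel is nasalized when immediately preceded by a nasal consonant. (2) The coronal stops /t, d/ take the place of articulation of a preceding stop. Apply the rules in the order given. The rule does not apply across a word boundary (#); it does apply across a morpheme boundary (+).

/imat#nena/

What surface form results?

[imãt#nẽnã]

Rule 1: /a/ after nasal /m/ → [ã]
Rule 1: /e/ after nasal /n/ → [ẽ]
Rule 1: /a/ after nasal /n/ → [ã]
After rule 1: imãt#nẽnã
Rule 2: no segment meets the rule's conditions; no change.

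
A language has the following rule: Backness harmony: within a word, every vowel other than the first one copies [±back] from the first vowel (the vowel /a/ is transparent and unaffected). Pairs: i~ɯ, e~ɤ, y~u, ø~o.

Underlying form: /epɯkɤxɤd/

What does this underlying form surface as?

[epikexed]

/ɯ/ harmonizes with /e/ ([-back]) → [i]
/ɤ/ harmonizes with /e/ ([-back]) → [e]
/ɤ/ harmonizes with /e/ ([-back]) → [e]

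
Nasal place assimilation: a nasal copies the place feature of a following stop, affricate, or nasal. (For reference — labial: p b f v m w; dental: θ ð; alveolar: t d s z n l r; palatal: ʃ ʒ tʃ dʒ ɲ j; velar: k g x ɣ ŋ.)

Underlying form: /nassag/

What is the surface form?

[nassag]

no segment meets the rule's conditions; no change.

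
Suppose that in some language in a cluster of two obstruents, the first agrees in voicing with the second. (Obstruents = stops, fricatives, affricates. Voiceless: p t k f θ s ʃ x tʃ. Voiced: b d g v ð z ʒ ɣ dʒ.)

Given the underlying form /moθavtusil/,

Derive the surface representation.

/v/ before /t/ (voiceless) → [f]

[moθaftusil]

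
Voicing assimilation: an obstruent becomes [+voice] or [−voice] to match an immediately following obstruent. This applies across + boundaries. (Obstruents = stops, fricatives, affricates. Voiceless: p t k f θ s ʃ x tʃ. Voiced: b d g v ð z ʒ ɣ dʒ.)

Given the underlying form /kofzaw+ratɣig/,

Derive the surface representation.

/f/ before /z/ (voiced) → [v]
/t/ before /ɣ/ (voiced) → [d]

[kovzaw+radɣig]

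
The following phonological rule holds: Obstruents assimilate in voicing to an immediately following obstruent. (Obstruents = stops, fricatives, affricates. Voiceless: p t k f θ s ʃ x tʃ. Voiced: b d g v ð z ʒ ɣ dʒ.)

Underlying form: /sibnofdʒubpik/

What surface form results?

/f/ before /dʒ/ (voiced) → [v]
/b/ before /p/ (voiceless) → [p]

[sibnovdʒuppik]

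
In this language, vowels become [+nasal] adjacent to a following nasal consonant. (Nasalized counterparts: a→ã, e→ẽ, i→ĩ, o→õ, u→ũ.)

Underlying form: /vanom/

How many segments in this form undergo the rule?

/a/ before nasal /n/ → [ã]
/o/ before nasal /m/ → [õ]
2 segments change.

2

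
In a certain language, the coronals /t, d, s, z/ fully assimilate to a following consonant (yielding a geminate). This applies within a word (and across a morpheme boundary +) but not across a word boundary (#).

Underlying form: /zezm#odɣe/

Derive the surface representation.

/z/ before /m/ → [m] (total assimilation)
/d/ before /ɣ/ → [ɣ] (total assimilation)

[zemm#oɣɣe]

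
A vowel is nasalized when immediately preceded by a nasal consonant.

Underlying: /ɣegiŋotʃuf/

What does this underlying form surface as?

/o/ after nasal /ŋ/ → [õ]

[ɣegiŋõtʃuf]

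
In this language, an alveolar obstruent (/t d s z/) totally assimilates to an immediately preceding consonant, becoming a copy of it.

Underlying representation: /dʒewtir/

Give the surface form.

/t/ after /w/ → [w] (total assimilation)

[dʒewwir]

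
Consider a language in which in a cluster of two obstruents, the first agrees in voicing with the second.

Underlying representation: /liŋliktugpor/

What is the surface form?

/g/ before /p/ (voiceless) → [k]

[liŋliktukpor]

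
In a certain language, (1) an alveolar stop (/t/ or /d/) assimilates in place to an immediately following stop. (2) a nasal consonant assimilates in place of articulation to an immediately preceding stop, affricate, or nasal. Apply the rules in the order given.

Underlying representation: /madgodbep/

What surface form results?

[maggobbep]

Rule 1: /d/ before /g/ (velar) → [g]
Rule 1: /d/ before /b/ (labial) → [b]
After rule 1: maggobbep
Rule 2: no segment meets the rule's conditions; no change.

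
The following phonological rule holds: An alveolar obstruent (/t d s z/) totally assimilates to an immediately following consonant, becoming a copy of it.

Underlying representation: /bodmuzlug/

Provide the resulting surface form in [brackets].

[bommullug]

/d/ before /m/ → [m] (total assimilation)
/z/ before /l/ → [l] (total assimilation)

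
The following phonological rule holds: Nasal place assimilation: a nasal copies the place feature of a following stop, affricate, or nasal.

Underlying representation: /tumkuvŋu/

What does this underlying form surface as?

[tuŋkuvŋu]

/m/ before /k/ (velar) → [ŋ]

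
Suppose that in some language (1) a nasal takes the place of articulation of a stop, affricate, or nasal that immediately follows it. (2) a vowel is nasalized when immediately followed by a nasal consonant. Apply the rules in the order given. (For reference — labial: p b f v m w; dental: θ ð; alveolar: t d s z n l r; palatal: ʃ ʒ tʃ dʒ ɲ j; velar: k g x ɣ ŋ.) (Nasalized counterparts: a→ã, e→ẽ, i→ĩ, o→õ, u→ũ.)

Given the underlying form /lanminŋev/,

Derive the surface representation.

Rule 1: /n/ before /m/ (labial) → [m]
Rule 1: /n/ before /ŋ/ (velar) → [ŋ]
After rule 1: lammiŋŋev
Rule 2: /a/ before nasal /m/ → [ã]
Rule 2: /i/ before nasal /ŋ/ → [ĩ]

[lãmmĩŋŋev]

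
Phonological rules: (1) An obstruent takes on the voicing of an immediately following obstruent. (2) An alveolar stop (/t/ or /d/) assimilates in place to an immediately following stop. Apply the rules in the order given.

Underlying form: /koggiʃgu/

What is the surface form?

Rule 1: /ʃ/ before /g/ (voiced) → [ʒ]
After rule 1: koggiʒgu
Rule 2: no segment meets the rule's conditions; no change.

[koggiʒgu]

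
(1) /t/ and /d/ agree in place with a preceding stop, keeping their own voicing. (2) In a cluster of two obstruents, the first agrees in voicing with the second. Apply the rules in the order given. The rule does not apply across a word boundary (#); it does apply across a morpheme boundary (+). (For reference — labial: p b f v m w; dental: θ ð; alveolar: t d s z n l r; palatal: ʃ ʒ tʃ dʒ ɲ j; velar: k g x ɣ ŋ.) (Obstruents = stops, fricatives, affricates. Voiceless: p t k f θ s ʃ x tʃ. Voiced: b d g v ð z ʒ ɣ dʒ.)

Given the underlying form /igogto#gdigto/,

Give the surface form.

Rule 1: /t/ after /g/ (velar) → [k]
Rule 1: /d/ after /g/ (velar) → [g]
Rule 1: /t/ after /g/ (velar) → [k]
After rule 1: igogko#ggigko
Rule 2: /g/ before /k/ (voiceless) → [k]
Rule 2: /g/ before /k/ (voiceless) → [k]

[igokko#ggikko]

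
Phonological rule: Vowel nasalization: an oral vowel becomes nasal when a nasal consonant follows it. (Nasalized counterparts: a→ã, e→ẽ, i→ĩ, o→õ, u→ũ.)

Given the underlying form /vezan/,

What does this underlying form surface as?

/a/ before nasal /n/ → [ã]

[vezãn]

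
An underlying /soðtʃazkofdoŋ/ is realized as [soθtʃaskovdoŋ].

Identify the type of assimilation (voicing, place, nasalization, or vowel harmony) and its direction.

/ð/→[θ] /z/→[s] /f/→[v].
Each target copies a feature from the following segment, so the direction is regressive.

voicing assimilation, regressive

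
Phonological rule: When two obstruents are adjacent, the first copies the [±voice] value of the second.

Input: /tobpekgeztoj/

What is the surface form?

/b/ before /p/ (voiceless) → [p]
/k/ before /g/ (voiced) → [g]
/z/ before /t/ (voiceless) → [s]

[toppeggestoj]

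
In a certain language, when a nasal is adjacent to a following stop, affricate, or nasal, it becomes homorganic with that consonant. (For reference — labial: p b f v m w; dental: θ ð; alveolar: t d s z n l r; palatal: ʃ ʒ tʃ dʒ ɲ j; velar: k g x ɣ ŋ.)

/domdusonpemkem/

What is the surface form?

[dondusompeŋkem]

/m/ before /d/ (alveolar) → [n]
/n/ before /p/ (labial) → [m]
/m/ before /k/ (velar) → [ŋ]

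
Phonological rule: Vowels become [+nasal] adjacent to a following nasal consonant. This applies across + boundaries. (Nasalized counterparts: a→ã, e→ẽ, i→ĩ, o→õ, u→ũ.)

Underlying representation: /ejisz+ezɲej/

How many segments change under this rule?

No segment meets the rule's conditions.

0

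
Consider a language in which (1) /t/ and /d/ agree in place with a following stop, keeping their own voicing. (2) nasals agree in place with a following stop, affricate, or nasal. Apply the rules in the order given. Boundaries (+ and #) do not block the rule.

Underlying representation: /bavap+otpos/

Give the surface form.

[bavap+oppos]

Rule 1: /t/ before /p/ (labial) → [p]
After rule 1: bavap+oppos
Rule 2: no segment meets the rule's conditions; no change.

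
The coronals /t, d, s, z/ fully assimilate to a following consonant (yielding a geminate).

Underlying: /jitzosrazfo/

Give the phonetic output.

[jizzorraffo]

/t/ before /z/ → [z] (total assimilation)
/s/ before /r/ → [r] (total assimilation)
/z/ before /f/ → [f] (total assimilation)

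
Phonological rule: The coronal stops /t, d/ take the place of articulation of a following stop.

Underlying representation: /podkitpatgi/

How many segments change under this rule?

/d/ before /k/ (velar) → [g]
/t/ before /p/ (labial) → [p]
/t/ before /g/ (velar) → [k]
3 segments change.

3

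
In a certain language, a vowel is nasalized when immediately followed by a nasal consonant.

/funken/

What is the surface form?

/u/ before nasal /n/ → [ũ]
/e/ before nasal /n/ → [ẽ]

[fũnkẽn]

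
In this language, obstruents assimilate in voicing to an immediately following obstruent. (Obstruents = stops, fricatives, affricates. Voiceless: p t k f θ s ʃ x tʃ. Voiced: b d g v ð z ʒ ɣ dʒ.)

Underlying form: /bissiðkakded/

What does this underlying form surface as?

[bissiθkagded]

/ð/ before /k/ (voiceless) → [θ]
/k/ before /d/ (voiced) → [g]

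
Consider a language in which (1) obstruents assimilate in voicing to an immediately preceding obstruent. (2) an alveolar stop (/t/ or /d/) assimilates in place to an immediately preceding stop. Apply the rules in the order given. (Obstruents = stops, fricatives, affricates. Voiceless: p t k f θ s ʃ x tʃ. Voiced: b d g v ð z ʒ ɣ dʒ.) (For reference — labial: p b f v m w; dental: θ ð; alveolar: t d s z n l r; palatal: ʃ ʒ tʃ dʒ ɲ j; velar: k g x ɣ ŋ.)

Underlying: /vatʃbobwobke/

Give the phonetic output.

Rule 1: /b/ after /tʃ/ (voiceless) → [p]
Rule 1: /k/ after /b/ (voiced) → [g]
After rule 1: vatʃpobwobge
Rule 2: no segment meets the rule's conditions; no change.

[vatʃpobwobge]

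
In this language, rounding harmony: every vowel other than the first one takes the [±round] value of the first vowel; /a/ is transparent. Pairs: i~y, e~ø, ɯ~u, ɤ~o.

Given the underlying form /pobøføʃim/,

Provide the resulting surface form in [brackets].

[pobøføʃym]

/i/ harmonizes with /o/ ([+round]) → [y]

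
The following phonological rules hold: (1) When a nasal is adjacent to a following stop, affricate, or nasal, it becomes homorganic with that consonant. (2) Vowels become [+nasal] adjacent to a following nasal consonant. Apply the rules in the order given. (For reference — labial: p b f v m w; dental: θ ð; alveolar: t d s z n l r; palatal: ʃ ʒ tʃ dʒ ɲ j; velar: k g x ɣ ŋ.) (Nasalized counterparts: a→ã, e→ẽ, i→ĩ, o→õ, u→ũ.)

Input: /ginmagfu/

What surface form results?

[gĩmmagfu]

Rule 1: /n/ before /m/ (labial) → [m]
After rule 1: gimmagfu
Rule 2: /i/ before nasal /m/ → [ĩ]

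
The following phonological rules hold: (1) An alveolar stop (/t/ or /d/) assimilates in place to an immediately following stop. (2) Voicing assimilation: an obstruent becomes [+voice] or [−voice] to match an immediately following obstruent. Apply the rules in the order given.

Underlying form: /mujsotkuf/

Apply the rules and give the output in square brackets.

Rule 1: /t/ before /k/ (velar) → [k]
After rule 1: mujsokkuf
Rule 2: no segment meets the rule's conditions; no change.

[mujsokkuf]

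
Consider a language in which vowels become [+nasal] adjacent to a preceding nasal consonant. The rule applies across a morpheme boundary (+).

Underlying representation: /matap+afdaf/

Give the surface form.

/a/ after nasal /m/ → [ã]

[mãtap+afdaf]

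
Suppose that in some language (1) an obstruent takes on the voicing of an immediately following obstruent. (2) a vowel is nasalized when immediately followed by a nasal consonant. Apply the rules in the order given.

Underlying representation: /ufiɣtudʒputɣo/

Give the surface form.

Rule 1: /ɣ/ before /t/ (voiceless) → [x]
Rule 1: /dʒ/ before /p/ (voiceless) → [tʃ]
Rule 1: /t/ before /ɣ/ (voiced) → [d]
After rule 1: ufixtutʃpudɣo
Rule 2: no segment meets the rule's conditions; no change.

[ufixtutʃpudɣo]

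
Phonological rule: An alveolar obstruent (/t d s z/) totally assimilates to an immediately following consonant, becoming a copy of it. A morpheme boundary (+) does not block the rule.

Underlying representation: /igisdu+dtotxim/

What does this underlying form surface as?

/s/ before /d/ → [d] (total assimilation)
/d/ before /t/ → [t] (total assimilation)
/t/ before /x/ → [x] (total assimilation)

[igiddu+ttoxxim]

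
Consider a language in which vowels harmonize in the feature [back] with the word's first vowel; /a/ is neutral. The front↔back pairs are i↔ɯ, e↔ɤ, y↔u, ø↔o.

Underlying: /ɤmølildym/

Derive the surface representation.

/ø/ harmonizes with /ɤ/ ([+back]) → [o]
/i/ harmonizes with /ɤ/ ([+back]) → [ɯ]
/y/ harmonizes with /ɤ/ ([+back]) → [u]

[ɤmolɯldum]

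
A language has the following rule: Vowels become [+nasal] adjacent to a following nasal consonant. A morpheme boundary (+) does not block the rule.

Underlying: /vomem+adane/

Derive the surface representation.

[võmẽm+adãne]

/o/ before nasal /m/ → [õ]
/e/ before nasal /m/ → [ẽ]
/a/ before nasal /n/ → [ã]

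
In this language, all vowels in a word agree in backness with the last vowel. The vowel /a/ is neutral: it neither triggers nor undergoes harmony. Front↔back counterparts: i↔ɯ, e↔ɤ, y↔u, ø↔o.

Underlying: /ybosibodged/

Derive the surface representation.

/o/ harmonizes with /e/ ([-back]) → [ø]
/o/ harmonizes with /e/ ([-back]) → [ø]

[ybøsibødged]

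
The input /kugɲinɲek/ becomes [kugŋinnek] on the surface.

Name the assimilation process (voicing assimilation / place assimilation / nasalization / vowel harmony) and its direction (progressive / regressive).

place assimilation, progressive

/ɲ/→[ŋ] /ɲ/→[n].
Each target copies a feature from the preceding segment, so the direction is progressive.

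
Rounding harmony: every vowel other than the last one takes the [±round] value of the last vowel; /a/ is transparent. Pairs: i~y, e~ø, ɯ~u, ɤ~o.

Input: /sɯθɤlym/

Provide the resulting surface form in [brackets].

/ɯ/ harmonizes with /y/ ([+round]) → [u]
/ɤ/ harmonizes with /y/ ([+round]) → [o]

[suθolym]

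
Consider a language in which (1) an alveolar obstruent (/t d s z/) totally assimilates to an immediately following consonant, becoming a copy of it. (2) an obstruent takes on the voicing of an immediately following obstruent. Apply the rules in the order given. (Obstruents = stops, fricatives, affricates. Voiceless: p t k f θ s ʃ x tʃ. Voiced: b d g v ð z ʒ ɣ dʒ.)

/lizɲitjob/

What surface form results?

Rule 1: /z/ before /ɲ/ → [ɲ] (total assimilation)
Rule 1: /t/ before /j/ → [j] (total assimilation)
After rule 1: liɲɲijjob
Rule 2: no segment meets the rule's conditions; no change.

[liɲɲijjob]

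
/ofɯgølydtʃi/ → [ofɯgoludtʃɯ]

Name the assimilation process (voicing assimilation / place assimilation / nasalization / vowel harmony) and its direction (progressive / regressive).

/ø/→[o] /y/→[u] /i/→[ɯ].
Vowels agree with the first vowel, so the harmony is progressive.

vowel harmony, progressive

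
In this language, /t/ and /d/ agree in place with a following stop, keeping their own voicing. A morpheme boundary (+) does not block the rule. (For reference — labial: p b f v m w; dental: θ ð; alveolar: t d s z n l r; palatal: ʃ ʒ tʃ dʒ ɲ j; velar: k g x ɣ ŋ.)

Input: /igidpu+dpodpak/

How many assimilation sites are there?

/d/ before /p/ (labial) → [b]
/d/ before /p/ (labial) → [b]
/d/ before /p/ (labial) → [b]
3 segments change.

3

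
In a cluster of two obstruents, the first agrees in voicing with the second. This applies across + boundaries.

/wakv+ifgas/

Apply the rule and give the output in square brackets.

/k/ before /v/ (voiced) → [g]
/f/ before /g/ (voiced) → [v]

[wagv+ivgas]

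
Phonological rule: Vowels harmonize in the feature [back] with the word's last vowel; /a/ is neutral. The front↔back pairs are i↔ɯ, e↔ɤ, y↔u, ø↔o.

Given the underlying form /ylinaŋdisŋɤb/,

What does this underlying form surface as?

[ulɯnaŋdɯsŋɤb]

/y/ harmonizes with /ɤ/ ([+back]) → [u]
/i/ harmonizes with /ɤ/ ([+back]) → [ɯ]
/i/ harmonizes with /ɤ/ ([+back]) → [ɯ]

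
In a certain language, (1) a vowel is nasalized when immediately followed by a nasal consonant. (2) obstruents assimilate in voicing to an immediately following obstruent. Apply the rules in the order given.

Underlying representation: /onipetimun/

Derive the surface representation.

Rule 1: /o/ before nasal /n/ → [õ]
Rule 1: /i/ before nasal /m/ → [ĩ]
Rule 1: /u/ before nasal /n/ → [ũ]
After rule 1: õnipetĩmũn
Rule 2: no segment meets the rule's conditions; no change.

[õnipetĩmũn]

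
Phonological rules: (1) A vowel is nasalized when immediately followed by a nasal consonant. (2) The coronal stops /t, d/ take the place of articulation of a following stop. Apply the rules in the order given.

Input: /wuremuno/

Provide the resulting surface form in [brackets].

[wurẽmũno]

Rule 1: /e/ before nasal /m/ → [ẽ]
Rule 1: /u/ before nasal /n/ → [ũ]
After rule 1: wurẽmũno
Rule 2: no segment meets the rule's conditions; no change.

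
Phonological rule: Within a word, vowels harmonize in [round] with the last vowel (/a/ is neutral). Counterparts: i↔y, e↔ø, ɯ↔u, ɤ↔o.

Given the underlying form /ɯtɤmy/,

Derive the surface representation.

[utomy]

/ɯ/ harmonizes with /y/ ([+round]) → [u]
/ɤ/ harmonizes with /y/ ([+round]) → [o]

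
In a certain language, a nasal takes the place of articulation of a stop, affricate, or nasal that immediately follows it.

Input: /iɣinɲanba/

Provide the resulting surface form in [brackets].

[iɣiɲɲamba]

/n/ before /ɲ/ (palatal) → [ɲ]
/n/ before /b/ (labial) → [m]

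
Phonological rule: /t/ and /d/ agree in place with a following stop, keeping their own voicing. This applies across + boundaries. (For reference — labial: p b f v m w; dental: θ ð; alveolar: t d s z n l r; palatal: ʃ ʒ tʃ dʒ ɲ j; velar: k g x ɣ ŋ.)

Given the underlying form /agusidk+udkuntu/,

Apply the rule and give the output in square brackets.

/d/ before /k/ (velar) → [g]
/d/ before /k/ (velar) → [g]

[agusigk+ugkuntu]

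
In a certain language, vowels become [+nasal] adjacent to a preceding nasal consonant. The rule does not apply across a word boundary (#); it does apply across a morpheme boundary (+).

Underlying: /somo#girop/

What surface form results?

[somõ#girop]

/o/ after nasal /m/ → [õ]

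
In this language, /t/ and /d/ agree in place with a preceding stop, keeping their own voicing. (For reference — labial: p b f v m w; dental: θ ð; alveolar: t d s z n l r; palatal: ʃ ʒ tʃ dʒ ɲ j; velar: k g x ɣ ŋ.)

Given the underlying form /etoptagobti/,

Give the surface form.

/t/ after /p/ (labial) → [p]
/t/ after /b/ (labial) → [p]

[etoppagobpi]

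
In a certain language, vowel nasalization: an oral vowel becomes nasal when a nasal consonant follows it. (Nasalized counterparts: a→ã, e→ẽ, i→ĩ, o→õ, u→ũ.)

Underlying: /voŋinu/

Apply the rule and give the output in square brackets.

[võŋĩnu]

/o/ before nasal /ŋ/ → [õ]
/i/ before nasal /n/ → [ĩ]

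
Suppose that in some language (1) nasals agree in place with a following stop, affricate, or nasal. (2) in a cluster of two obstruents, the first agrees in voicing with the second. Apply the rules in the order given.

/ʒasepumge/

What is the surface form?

[ʒasepuŋge]

Rule 1: /m/ before /g/ (velar) → [ŋ]
After rule 1: ʒasepuŋge
Rule 2: no segment meets the rule's conditions; no change.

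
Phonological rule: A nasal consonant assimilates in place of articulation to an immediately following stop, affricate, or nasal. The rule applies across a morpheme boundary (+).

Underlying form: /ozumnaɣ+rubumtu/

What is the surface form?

/m/ before /n/ (alveolar) → [n]
/m/ before /t/ (alveolar) → [n]

[ozunnaɣ+rubuntu]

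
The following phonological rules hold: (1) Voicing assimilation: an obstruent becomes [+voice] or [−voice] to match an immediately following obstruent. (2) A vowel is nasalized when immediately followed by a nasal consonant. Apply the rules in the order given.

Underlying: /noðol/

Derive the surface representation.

[noðol]

Rule 1: no segment meets the rule's conditions; no change.
After rule 1: noðol
Rule 2: no segment meets the rule's conditions; no change.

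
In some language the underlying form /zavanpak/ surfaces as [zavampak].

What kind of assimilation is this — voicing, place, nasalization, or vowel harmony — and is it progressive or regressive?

/n/→[m].
Each target copies a feature from the following segment, so the direction is regressive.

place assimilation, regressive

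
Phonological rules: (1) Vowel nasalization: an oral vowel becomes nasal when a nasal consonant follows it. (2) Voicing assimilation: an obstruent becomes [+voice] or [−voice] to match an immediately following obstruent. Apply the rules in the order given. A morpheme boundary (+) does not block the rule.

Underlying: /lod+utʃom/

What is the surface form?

Rule 1: /o/ before nasal /m/ → [õ]
After rule 1: lod+utʃõm
Rule 2: no segment meets the rule's conditions; no change.

[lod+utʃõm]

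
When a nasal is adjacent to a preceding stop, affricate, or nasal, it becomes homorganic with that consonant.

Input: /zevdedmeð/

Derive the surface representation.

[zevdedneð]

/m/ after /d/ (alveolar) → [n]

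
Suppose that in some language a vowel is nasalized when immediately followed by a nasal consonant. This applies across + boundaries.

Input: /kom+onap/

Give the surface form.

/o/ before nasal /m/ → [õ]
/o/ before nasal /n/ → [õ]

[kõm+õnap]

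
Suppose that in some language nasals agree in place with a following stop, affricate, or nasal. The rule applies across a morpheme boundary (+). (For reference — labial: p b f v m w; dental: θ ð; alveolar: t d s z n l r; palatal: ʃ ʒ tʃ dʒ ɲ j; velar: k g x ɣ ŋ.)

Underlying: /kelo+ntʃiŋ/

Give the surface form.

/n/ before /tʃ/ (palatal) → [ɲ]

[kelo+ɲtʃiŋ]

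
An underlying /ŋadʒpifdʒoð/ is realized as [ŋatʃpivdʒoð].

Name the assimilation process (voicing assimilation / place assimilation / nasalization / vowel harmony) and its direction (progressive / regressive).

/dʒ/→[tʃ] /f/→[v].
Each target copies a feature from the following segment, so the direction is regressive.

voicing assimilation, regressive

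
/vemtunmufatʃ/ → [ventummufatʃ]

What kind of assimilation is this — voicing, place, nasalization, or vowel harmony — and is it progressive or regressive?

place assimilation, regressive

/m/→[n] /n/→[m].
Each target copies a feature from the following segment, so the direction is regressive.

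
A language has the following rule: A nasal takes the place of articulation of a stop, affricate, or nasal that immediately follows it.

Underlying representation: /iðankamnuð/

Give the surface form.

/n/ before /k/ (velar) → [ŋ]
/m/ before /n/ (alveolar) → [n]

[iðaŋkannuð]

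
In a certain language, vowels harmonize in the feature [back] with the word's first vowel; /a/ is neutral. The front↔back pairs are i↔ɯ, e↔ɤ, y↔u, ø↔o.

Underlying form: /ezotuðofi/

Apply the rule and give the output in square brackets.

[ezøtyðøfi]

/o/ harmonizes with /e/ ([-back]) → [ø]
/u/ harmonizes with /e/ ([-back]) → [y]
/o/ harmonizes with /e/ ([-back]) → [ø]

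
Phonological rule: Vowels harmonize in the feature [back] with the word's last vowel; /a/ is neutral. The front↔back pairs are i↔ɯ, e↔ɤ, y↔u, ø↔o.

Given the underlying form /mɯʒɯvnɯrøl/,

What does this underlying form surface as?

[miʒivnirøl]

/ɯ/ harmonizes with /ø/ ([-back]) → [i]
/ɯ/ harmonizes with /ø/ ([-back]) → [i]
/ɯ/ harmonizes with /ø/ ([-back]) → [i]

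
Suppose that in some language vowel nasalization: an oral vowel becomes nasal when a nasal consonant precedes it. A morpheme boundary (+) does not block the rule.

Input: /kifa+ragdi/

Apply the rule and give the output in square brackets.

no segment meets the rule's conditions; no change.

[kifa+ragdi]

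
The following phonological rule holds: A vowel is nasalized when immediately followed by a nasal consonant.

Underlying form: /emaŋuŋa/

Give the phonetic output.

[ẽmãŋũŋa]

/e/ before nasal /m/ → [ẽ]
/a/ before nasal /ŋ/ → [ã]
/u/ before nasal /ŋ/ → [ũ]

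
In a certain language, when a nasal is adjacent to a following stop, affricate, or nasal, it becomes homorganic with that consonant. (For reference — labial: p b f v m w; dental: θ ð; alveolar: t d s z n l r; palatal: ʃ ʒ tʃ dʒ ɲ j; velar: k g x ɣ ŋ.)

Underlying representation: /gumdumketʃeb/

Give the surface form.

[gunduŋketʃeb]

/m/ before /d/ (alveolar) → [n]
/m/ before /k/ (velar) → [ŋ]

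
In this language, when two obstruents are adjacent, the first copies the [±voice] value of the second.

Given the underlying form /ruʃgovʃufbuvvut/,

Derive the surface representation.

/ʃ/ before /g/ (voiced) → [ʒ]
/v/ before /ʃ/ (voiceless) → [f]
/f/ before /b/ (voiced) → [v]

[ruʒgofʃuvbuvvut]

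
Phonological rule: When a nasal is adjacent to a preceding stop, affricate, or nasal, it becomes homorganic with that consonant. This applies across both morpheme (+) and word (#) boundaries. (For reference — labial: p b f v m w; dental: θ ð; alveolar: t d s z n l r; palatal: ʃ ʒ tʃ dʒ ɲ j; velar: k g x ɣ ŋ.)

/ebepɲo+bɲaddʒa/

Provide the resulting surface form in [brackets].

/ɲ/ after /p/ (labial) → [m]
/ɲ/ after /b/ (labial) → [m]

[ebepmo+bmaddʒa]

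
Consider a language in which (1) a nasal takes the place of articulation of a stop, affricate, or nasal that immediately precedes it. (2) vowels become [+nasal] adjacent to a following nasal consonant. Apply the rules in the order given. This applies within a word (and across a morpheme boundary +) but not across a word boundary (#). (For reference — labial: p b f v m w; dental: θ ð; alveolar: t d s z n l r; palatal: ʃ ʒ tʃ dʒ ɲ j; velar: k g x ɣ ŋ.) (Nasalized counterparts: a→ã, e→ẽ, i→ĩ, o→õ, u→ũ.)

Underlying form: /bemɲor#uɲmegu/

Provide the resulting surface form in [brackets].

[bẽmmor#ũɲɲegu]

Rule 1: /ɲ/ after /m/ (labial) → [m]
Rule 1: /m/ after /ɲ/ (palatal) → [ɲ]
After rule 1: bemmor#uɲɲegu
Rule 2: /e/ before nasal /m/ → [ẽ]
Rule 2: /u/ before nasal /ɲ/ → [ũ]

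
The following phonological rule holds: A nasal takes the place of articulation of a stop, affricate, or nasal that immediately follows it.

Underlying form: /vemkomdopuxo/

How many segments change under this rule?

/m/ before /k/ (velar) → [ŋ]
/m/ before /d/ (alveolar) → [n]
2 segments change.

2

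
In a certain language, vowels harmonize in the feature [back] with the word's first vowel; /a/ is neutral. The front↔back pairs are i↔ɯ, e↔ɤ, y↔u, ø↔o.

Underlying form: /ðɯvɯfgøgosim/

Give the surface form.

/ø/ harmonizes with /ɯ/ ([+back]) → [o]
/i/ harmonizes with /ɯ/ ([+back]) → [ɯ]

[ðɯvɯfgogosɯm]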